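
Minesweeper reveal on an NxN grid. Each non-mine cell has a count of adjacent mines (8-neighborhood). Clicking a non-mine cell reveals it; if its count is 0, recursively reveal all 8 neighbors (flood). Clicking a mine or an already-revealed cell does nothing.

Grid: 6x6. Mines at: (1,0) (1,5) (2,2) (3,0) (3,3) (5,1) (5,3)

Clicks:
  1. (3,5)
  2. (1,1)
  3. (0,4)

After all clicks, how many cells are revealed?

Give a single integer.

Click 1 (3,5) count=0: revealed 8 new [(2,4) (2,5) (3,4) (3,5) (4,4) (4,5) (5,4) (5,5)] -> total=8
Click 2 (1,1) count=2: revealed 1 new [(1,1)] -> total=9
Click 3 (0,4) count=1: revealed 1 new [(0,4)] -> total=10

Answer: 10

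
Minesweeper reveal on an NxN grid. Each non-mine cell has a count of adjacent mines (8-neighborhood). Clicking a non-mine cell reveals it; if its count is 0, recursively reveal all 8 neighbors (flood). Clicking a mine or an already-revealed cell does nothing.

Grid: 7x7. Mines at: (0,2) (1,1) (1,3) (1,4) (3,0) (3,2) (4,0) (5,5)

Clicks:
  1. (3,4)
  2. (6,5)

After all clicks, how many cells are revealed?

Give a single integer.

Click 1 (3,4) count=0: revealed 16 new [(0,5) (0,6) (1,5) (1,6) (2,3) (2,4) (2,5) (2,6) (3,3) (3,4) (3,5) (3,6) (4,3) (4,4) (4,5) (4,6)] -> total=16
Click 2 (6,5) count=1: revealed 1 new [(6,5)] -> total=17

Answer: 17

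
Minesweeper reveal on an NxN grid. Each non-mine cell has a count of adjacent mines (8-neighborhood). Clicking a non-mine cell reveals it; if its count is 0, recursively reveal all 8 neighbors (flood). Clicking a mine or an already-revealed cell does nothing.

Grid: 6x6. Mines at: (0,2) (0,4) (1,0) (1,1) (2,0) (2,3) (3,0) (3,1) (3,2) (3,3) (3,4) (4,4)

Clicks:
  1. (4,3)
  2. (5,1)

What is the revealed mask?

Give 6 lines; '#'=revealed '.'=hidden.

Answer: ......
......
......
......
####..
####..

Derivation:
Click 1 (4,3) count=4: revealed 1 new [(4,3)] -> total=1
Click 2 (5,1) count=0: revealed 7 new [(4,0) (4,1) (4,2) (5,0) (5,1) (5,2) (5,3)] -> total=8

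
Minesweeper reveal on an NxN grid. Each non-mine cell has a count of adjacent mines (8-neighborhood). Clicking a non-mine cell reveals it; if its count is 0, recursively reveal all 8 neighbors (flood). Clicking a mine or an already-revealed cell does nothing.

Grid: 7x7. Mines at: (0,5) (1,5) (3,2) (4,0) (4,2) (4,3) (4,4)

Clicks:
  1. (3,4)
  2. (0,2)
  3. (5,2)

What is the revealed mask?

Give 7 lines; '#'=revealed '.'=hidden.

Click 1 (3,4) count=2: revealed 1 new [(3,4)] -> total=1
Click 2 (0,2) count=0: revealed 17 new [(0,0) (0,1) (0,2) (0,3) (0,4) (1,0) (1,1) (1,2) (1,3) (1,4) (2,0) (2,1) (2,2) (2,3) (2,4) (3,0) (3,1)] -> total=18
Click 3 (5,2) count=2: revealed 1 new [(5,2)] -> total=19

Answer: #####..
#####..
#####..
##..#..
.......
..#....
.......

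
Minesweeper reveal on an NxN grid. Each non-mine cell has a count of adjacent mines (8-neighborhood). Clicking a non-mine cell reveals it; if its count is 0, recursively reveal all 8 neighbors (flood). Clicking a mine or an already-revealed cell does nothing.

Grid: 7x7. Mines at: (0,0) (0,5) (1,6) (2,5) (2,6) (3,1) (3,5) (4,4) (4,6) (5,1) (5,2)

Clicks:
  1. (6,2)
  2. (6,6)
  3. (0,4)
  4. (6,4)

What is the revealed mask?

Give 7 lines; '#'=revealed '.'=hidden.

Click 1 (6,2) count=2: revealed 1 new [(6,2)] -> total=1
Click 2 (6,6) count=0: revealed 8 new [(5,3) (5,4) (5,5) (5,6) (6,3) (6,4) (6,5) (6,6)] -> total=9
Click 3 (0,4) count=1: revealed 1 new [(0,4)] -> total=10
Click 4 (6,4) count=0: revealed 0 new [(none)] -> total=10

Answer: ....#..
.......
.......
.......
.......
...####
..#####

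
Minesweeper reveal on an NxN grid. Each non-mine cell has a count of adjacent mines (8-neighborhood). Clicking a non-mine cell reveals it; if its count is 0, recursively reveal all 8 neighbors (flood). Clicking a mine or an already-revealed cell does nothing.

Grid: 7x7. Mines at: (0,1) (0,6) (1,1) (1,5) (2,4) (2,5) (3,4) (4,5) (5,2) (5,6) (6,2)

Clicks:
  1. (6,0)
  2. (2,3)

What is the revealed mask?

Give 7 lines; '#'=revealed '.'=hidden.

Click 1 (6,0) count=0: revealed 16 new [(2,0) (2,1) (2,2) (2,3) (3,0) (3,1) (3,2) (3,3) (4,0) (4,1) (4,2) (4,3) (5,0) (5,1) (6,0) (6,1)] -> total=16
Click 2 (2,3) count=2: revealed 0 new [(none)] -> total=16

Answer: .......
.......
####...
####...
####...
##.....
##.....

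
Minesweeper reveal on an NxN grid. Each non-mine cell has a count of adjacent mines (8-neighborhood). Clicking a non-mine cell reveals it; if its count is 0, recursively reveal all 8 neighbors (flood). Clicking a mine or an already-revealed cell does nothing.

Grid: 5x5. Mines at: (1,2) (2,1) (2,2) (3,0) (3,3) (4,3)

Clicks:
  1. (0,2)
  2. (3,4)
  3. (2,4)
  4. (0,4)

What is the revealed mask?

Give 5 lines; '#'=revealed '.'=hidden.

Click 1 (0,2) count=1: revealed 1 new [(0,2)] -> total=1
Click 2 (3,4) count=2: revealed 1 new [(3,4)] -> total=2
Click 3 (2,4) count=1: revealed 1 new [(2,4)] -> total=3
Click 4 (0,4) count=0: revealed 5 new [(0,3) (0,4) (1,3) (1,4) (2,3)] -> total=8

Answer: ..###
...##
...##
....#
.....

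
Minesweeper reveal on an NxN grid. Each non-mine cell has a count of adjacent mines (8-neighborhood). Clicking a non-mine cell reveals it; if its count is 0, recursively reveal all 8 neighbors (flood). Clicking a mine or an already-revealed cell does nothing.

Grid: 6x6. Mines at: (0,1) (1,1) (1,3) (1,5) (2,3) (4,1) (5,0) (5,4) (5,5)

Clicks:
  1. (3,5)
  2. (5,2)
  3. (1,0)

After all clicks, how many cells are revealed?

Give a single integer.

Click 1 (3,5) count=0: revealed 6 new [(2,4) (2,5) (3,4) (3,5) (4,4) (4,5)] -> total=6
Click 2 (5,2) count=1: revealed 1 new [(5,2)] -> total=7
Click 3 (1,0) count=2: revealed 1 new [(1,0)] -> total=8

Answer: 8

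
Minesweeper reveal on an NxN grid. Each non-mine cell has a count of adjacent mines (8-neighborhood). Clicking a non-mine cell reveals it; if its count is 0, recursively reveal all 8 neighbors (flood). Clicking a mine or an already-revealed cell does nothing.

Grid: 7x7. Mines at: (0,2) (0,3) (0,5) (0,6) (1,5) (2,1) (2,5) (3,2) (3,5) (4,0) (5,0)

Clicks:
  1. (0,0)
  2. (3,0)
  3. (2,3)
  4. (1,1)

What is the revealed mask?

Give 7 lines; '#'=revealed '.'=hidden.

Answer: ##.....
##.....
...#...
#......
.......
.......
.......

Derivation:
Click 1 (0,0) count=0: revealed 4 new [(0,0) (0,1) (1,0) (1,1)] -> total=4
Click 2 (3,0) count=2: revealed 1 new [(3,0)] -> total=5
Click 3 (2,3) count=1: revealed 1 new [(2,3)] -> total=6
Click 4 (1,1) count=2: revealed 0 new [(none)] -> total=6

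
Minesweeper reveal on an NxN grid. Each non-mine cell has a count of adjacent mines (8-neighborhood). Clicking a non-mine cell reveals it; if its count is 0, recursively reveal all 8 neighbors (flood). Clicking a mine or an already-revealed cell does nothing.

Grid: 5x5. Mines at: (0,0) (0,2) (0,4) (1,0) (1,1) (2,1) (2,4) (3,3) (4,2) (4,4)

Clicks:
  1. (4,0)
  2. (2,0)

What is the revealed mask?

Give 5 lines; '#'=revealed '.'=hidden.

Answer: .....
.....
#....
##...
##...

Derivation:
Click 1 (4,0) count=0: revealed 4 new [(3,0) (3,1) (4,0) (4,1)] -> total=4
Click 2 (2,0) count=3: revealed 1 new [(2,0)] -> total=5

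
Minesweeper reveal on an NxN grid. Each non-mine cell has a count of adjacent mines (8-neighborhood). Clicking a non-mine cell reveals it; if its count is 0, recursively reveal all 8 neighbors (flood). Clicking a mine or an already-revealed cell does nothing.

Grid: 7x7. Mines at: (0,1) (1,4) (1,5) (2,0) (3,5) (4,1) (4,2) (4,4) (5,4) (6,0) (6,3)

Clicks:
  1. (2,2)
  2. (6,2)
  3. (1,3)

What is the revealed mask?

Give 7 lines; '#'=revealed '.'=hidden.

Answer: .......
.###...
.###...
.###...
.......
.......
..#....

Derivation:
Click 1 (2,2) count=0: revealed 9 new [(1,1) (1,2) (1,3) (2,1) (2,2) (2,3) (3,1) (3,2) (3,3)] -> total=9
Click 2 (6,2) count=1: revealed 1 new [(6,2)] -> total=10
Click 3 (1,3) count=1: revealed 0 new [(none)] -> total=10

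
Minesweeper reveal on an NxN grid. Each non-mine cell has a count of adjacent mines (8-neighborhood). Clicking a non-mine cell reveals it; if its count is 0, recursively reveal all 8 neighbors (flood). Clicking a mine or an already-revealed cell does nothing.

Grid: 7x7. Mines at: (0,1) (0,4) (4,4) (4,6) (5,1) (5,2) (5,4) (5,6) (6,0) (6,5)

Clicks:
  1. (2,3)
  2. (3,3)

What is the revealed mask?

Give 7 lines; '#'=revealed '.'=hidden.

Click 1 (2,3) count=0: revealed 27 new [(0,5) (0,6) (1,0) (1,1) (1,2) (1,3) (1,4) (1,5) (1,6) (2,0) (2,1) (2,2) (2,3) (2,4) (2,5) (2,6) (3,0) (3,1) (3,2) (3,3) (3,4) (3,5) (3,6) (4,0) (4,1) (4,2) (4,3)] -> total=27
Click 2 (3,3) count=1: revealed 0 new [(none)] -> total=27

Answer: .....##
#######
#######
#######
####...
.......
.......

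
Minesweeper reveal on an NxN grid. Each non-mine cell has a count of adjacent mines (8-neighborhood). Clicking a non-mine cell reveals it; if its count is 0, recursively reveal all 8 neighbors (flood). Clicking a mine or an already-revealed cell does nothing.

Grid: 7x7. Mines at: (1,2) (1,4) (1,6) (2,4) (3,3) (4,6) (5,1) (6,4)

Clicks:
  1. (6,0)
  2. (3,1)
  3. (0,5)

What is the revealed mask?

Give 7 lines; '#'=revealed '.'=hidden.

Click 1 (6,0) count=1: revealed 1 new [(6,0)] -> total=1
Click 2 (3,1) count=0: revealed 13 new [(0,0) (0,1) (1,0) (1,1) (2,0) (2,1) (2,2) (3,0) (3,1) (3,2) (4,0) (4,1) (4,2)] -> total=14
Click 3 (0,5) count=2: revealed 1 new [(0,5)] -> total=15

Answer: ##...#.
##.....
###....
###....
###....
.......
#......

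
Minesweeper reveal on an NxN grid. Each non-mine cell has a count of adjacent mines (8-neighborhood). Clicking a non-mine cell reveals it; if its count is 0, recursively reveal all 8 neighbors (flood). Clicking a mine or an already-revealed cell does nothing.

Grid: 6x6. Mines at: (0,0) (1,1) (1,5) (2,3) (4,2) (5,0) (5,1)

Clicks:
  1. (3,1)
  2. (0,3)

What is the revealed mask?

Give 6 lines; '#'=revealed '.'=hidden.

Answer: ..###.
..###.
......
.#....
......
......

Derivation:
Click 1 (3,1) count=1: revealed 1 new [(3,1)] -> total=1
Click 2 (0,3) count=0: revealed 6 new [(0,2) (0,3) (0,4) (1,2) (1,3) (1,4)] -> total=7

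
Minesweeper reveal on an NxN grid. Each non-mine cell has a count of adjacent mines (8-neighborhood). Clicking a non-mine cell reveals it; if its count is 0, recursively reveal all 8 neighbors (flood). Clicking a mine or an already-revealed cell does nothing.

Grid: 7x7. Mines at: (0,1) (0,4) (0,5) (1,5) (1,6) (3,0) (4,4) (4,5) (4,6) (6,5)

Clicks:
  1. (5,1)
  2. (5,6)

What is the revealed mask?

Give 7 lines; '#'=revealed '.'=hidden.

Click 1 (5,1) count=0: revealed 26 new [(1,1) (1,2) (1,3) (1,4) (2,1) (2,2) (2,3) (2,4) (3,1) (3,2) (3,3) (3,4) (4,0) (4,1) (4,2) (4,3) (5,0) (5,1) (5,2) (5,3) (5,4) (6,0) (6,1) (6,2) (6,3) (6,4)] -> total=26
Click 2 (5,6) count=3: revealed 1 new [(5,6)] -> total=27

Answer: .......
.####..
.####..
.####..
####...
#####.#
#####..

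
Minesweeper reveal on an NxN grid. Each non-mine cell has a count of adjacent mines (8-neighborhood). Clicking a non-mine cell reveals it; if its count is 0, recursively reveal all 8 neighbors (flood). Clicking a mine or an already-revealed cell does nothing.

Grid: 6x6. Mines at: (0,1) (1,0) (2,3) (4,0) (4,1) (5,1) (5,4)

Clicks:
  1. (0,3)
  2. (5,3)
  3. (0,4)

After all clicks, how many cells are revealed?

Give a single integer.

Answer: 15

Derivation:
Click 1 (0,3) count=0: revealed 14 new [(0,2) (0,3) (0,4) (0,5) (1,2) (1,3) (1,4) (1,5) (2,4) (2,5) (3,4) (3,5) (4,4) (4,5)] -> total=14
Click 2 (5,3) count=1: revealed 1 new [(5,3)] -> total=15
Click 3 (0,4) count=0: revealed 0 new [(none)] -> total=15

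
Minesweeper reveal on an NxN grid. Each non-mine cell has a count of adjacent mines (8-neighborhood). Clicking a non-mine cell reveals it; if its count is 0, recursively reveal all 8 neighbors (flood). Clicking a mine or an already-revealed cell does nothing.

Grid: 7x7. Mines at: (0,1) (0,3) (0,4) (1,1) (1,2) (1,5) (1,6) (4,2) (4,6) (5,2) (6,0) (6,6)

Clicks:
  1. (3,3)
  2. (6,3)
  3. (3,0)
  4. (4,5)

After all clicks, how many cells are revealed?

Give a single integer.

Click 1 (3,3) count=1: revealed 1 new [(3,3)] -> total=1
Click 2 (6,3) count=1: revealed 1 new [(6,3)] -> total=2
Click 3 (3,0) count=0: revealed 8 new [(2,0) (2,1) (3,0) (3,1) (4,0) (4,1) (5,0) (5,1)] -> total=10
Click 4 (4,5) count=1: revealed 1 new [(4,5)] -> total=11

Answer: 11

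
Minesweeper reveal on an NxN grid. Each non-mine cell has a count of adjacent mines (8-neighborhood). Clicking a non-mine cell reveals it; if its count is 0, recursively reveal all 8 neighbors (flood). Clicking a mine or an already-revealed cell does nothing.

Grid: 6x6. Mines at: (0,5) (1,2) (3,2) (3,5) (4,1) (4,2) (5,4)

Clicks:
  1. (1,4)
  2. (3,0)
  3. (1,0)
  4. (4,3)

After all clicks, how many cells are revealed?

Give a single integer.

Click 1 (1,4) count=1: revealed 1 new [(1,4)] -> total=1
Click 2 (3,0) count=1: revealed 1 new [(3,0)] -> total=2
Click 3 (1,0) count=0: revealed 7 new [(0,0) (0,1) (1,0) (1,1) (2,0) (2,1) (3,1)] -> total=9
Click 4 (4,3) count=3: revealed 1 new [(4,3)] -> total=10

Answer: 10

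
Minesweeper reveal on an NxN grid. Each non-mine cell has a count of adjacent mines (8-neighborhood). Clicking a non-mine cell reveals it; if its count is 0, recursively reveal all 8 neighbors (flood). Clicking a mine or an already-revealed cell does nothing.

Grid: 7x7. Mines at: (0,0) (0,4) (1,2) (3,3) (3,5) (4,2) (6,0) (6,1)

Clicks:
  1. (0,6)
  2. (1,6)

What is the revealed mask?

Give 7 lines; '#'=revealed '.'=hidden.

Click 1 (0,6) count=0: revealed 6 new [(0,5) (0,6) (1,5) (1,6) (2,5) (2,6)] -> total=6
Click 2 (1,6) count=0: revealed 0 new [(none)] -> total=6

Answer: .....##
.....##
.....##
.......
.......
.......
.......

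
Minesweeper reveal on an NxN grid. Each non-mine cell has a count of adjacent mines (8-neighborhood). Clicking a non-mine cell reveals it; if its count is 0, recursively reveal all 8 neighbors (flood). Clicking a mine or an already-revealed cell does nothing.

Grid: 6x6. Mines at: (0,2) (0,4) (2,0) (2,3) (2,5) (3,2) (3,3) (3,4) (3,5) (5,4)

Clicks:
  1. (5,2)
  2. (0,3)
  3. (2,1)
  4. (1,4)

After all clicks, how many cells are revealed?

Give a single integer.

Click 1 (5,2) count=0: revealed 10 new [(3,0) (3,1) (4,0) (4,1) (4,2) (4,3) (5,0) (5,1) (5,2) (5,3)] -> total=10
Click 2 (0,3) count=2: revealed 1 new [(0,3)] -> total=11
Click 3 (2,1) count=2: revealed 1 new [(2,1)] -> total=12
Click 4 (1,4) count=3: revealed 1 new [(1,4)] -> total=13

Answer: 13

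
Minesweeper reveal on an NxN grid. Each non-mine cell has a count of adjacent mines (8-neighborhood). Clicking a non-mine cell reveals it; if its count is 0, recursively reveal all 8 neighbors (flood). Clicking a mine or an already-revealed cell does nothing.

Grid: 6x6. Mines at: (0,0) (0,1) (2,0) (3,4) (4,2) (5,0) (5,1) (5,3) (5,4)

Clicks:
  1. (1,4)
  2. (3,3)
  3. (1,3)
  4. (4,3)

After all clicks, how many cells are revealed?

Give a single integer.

Click 1 (1,4) count=0: revealed 17 new [(0,2) (0,3) (0,4) (0,5) (1,1) (1,2) (1,3) (1,4) (1,5) (2,1) (2,2) (2,3) (2,4) (2,5) (3,1) (3,2) (3,3)] -> total=17
Click 2 (3,3) count=2: revealed 0 new [(none)] -> total=17
Click 3 (1,3) count=0: revealed 0 new [(none)] -> total=17
Click 4 (4,3) count=4: revealed 1 new [(4,3)] -> total=18

Answer: 18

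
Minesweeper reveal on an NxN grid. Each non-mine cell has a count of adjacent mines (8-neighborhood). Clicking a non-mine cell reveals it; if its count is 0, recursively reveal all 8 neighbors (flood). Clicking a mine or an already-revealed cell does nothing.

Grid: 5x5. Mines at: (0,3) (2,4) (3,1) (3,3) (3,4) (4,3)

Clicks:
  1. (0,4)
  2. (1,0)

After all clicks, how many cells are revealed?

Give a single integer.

Click 1 (0,4) count=1: revealed 1 new [(0,4)] -> total=1
Click 2 (1,0) count=0: revealed 9 new [(0,0) (0,1) (0,2) (1,0) (1,1) (1,2) (2,0) (2,1) (2,2)] -> total=10

Answer: 10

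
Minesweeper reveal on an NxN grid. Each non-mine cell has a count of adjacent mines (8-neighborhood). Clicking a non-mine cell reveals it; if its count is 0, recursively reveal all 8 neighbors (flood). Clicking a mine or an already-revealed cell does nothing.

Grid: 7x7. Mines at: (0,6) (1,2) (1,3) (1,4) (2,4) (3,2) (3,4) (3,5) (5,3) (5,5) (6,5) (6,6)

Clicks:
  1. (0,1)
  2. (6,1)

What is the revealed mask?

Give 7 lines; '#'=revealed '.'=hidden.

Answer: ##.....
##.....
##.....
##.....
###....
###....
###....

Derivation:
Click 1 (0,1) count=1: revealed 1 new [(0,1)] -> total=1
Click 2 (6,1) count=0: revealed 16 new [(0,0) (1,0) (1,1) (2,0) (2,1) (3,0) (3,1) (4,0) (4,1) (4,2) (5,0) (5,1) (5,2) (6,0) (6,1) (6,2)] -> total=17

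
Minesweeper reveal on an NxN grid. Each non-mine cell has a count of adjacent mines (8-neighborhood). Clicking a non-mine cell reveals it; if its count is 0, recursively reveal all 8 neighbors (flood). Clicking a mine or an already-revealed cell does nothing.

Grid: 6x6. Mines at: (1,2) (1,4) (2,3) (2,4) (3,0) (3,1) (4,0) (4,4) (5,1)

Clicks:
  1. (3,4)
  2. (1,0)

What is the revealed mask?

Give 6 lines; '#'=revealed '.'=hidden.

Click 1 (3,4) count=3: revealed 1 new [(3,4)] -> total=1
Click 2 (1,0) count=0: revealed 6 new [(0,0) (0,1) (1,0) (1,1) (2,0) (2,1)] -> total=7

Answer: ##....
##....
##....
....#.
......
......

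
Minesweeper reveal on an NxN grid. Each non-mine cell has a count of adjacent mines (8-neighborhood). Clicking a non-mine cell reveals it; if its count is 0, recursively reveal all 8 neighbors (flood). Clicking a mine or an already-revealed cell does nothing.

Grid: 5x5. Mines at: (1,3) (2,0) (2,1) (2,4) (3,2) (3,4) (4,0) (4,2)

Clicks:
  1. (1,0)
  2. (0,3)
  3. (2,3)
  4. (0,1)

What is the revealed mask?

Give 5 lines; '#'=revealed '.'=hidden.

Answer: ####.
###..
...#.
.....
.....

Derivation:
Click 1 (1,0) count=2: revealed 1 new [(1,0)] -> total=1
Click 2 (0,3) count=1: revealed 1 new [(0,3)] -> total=2
Click 3 (2,3) count=4: revealed 1 new [(2,3)] -> total=3
Click 4 (0,1) count=0: revealed 5 new [(0,0) (0,1) (0,2) (1,1) (1,2)] -> total=8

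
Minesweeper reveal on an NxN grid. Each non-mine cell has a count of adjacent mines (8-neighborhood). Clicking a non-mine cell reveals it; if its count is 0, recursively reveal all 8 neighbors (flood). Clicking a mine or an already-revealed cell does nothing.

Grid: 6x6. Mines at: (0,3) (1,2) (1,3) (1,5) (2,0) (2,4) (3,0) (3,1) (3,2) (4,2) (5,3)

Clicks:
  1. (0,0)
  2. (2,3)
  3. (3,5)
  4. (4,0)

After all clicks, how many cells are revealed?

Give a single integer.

Answer: 7

Derivation:
Click 1 (0,0) count=0: revealed 4 new [(0,0) (0,1) (1,0) (1,1)] -> total=4
Click 2 (2,3) count=4: revealed 1 new [(2,3)] -> total=5
Click 3 (3,5) count=1: revealed 1 new [(3,5)] -> total=6
Click 4 (4,0) count=2: revealed 1 new [(4,0)] -> total=7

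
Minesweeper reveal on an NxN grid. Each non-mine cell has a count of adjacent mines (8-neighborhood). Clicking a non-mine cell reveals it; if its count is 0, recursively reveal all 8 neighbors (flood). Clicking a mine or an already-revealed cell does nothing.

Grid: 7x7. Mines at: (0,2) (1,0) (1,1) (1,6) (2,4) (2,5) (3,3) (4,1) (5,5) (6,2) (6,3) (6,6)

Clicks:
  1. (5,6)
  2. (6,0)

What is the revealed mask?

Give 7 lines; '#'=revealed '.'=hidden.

Answer: .......
.......
.......
.......
.......
##....#
##.....

Derivation:
Click 1 (5,6) count=2: revealed 1 new [(5,6)] -> total=1
Click 2 (6,0) count=0: revealed 4 new [(5,0) (5,1) (6,0) (6,1)] -> total=5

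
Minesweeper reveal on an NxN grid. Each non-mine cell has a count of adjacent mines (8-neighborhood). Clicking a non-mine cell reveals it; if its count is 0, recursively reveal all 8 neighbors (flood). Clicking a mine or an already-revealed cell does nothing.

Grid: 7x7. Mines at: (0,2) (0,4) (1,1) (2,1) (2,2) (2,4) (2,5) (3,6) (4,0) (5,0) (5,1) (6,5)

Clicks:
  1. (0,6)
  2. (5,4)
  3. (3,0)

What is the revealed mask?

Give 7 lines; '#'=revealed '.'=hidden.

Answer: .....##
.....##
.......
#......
.......
....#..
.......

Derivation:
Click 1 (0,6) count=0: revealed 4 new [(0,5) (0,6) (1,5) (1,6)] -> total=4
Click 2 (5,4) count=1: revealed 1 new [(5,4)] -> total=5
Click 3 (3,0) count=2: revealed 1 new [(3,0)] -> total=6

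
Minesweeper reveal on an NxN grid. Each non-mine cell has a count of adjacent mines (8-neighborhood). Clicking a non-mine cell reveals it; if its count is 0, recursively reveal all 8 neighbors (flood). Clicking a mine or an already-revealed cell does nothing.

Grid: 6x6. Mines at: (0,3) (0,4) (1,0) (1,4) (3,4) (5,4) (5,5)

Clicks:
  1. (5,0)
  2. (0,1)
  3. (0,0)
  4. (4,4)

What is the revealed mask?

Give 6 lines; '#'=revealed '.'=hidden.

Click 1 (5,0) count=0: revealed 19 new [(1,1) (1,2) (1,3) (2,0) (2,1) (2,2) (2,3) (3,0) (3,1) (3,2) (3,3) (4,0) (4,1) (4,2) (4,3) (5,0) (5,1) (5,2) (5,3)] -> total=19
Click 2 (0,1) count=1: revealed 1 new [(0,1)] -> total=20
Click 3 (0,0) count=1: revealed 1 new [(0,0)] -> total=21
Click 4 (4,4) count=3: revealed 1 new [(4,4)] -> total=22

Answer: ##....
.###..
####..
####..
#####.
####..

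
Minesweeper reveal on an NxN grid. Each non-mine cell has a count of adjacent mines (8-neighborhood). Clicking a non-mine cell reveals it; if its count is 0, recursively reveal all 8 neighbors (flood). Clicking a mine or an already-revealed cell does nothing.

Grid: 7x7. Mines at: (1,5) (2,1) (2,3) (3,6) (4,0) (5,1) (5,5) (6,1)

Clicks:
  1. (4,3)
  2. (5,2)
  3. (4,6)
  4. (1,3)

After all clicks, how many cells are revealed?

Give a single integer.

Click 1 (4,3) count=0: revealed 12 new [(3,2) (3,3) (3,4) (4,2) (4,3) (4,4) (5,2) (5,3) (5,4) (6,2) (6,3) (6,4)] -> total=12
Click 2 (5,2) count=2: revealed 0 new [(none)] -> total=12
Click 3 (4,6) count=2: revealed 1 new [(4,6)] -> total=13
Click 4 (1,3) count=1: revealed 1 new [(1,3)] -> total=14

Answer: 14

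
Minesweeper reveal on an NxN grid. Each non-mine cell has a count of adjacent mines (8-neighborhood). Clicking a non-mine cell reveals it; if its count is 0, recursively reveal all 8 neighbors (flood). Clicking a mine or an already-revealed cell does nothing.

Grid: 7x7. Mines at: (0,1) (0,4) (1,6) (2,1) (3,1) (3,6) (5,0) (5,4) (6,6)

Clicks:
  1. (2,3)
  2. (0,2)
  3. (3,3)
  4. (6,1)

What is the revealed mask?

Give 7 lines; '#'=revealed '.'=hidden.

Answer: ..#....
..####.
..####.
..####.
..####.
.......
.#.....

Derivation:
Click 1 (2,3) count=0: revealed 16 new [(1,2) (1,3) (1,4) (1,5) (2,2) (2,3) (2,4) (2,5) (3,2) (3,3) (3,4) (3,5) (4,2) (4,3) (4,4) (4,5)] -> total=16
Click 2 (0,2) count=1: revealed 1 new [(0,2)] -> total=17
Click 3 (3,3) count=0: revealed 0 new [(none)] -> total=17
Click 4 (6,1) count=1: revealed 1 new [(6,1)] -> total=18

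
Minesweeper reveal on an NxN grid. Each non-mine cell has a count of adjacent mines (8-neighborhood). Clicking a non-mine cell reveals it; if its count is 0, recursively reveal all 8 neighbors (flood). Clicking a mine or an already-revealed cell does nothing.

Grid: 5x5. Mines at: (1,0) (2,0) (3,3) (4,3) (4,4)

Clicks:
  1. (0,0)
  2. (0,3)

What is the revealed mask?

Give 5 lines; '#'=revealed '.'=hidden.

Click 1 (0,0) count=1: revealed 1 new [(0,0)] -> total=1
Click 2 (0,3) count=0: revealed 12 new [(0,1) (0,2) (0,3) (0,4) (1,1) (1,2) (1,3) (1,4) (2,1) (2,2) (2,3) (2,4)] -> total=13

Answer: #####
.####
.####
.....
.....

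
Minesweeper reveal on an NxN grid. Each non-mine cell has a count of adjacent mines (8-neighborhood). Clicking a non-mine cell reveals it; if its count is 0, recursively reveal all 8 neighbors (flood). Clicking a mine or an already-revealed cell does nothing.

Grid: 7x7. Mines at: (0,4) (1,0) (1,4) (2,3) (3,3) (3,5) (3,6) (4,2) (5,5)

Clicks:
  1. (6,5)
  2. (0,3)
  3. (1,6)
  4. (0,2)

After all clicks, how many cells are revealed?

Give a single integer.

Click 1 (6,5) count=1: revealed 1 new [(6,5)] -> total=1
Click 2 (0,3) count=2: revealed 1 new [(0,3)] -> total=2
Click 3 (1,6) count=0: revealed 6 new [(0,5) (0,6) (1,5) (1,6) (2,5) (2,6)] -> total=8
Click 4 (0,2) count=0: revealed 5 new [(0,1) (0,2) (1,1) (1,2) (1,3)] -> total=13

Answer: 13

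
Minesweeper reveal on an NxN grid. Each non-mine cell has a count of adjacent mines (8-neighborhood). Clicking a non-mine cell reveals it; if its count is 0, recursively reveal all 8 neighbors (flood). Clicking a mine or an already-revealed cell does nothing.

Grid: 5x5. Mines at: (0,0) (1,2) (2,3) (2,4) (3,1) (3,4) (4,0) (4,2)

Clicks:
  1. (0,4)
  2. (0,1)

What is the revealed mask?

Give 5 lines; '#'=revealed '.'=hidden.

Answer: .#.##
...##
.....
.....
.....

Derivation:
Click 1 (0,4) count=0: revealed 4 new [(0,3) (0,4) (1,3) (1,4)] -> total=4
Click 2 (0,1) count=2: revealed 1 new [(0,1)] -> total=5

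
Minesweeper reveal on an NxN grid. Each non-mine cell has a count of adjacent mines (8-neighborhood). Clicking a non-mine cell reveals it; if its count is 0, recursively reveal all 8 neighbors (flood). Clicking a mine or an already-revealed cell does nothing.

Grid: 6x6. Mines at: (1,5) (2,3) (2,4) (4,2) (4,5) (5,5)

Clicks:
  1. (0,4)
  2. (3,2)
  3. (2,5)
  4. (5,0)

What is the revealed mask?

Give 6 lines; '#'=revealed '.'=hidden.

Click 1 (0,4) count=1: revealed 1 new [(0,4)] -> total=1
Click 2 (3,2) count=2: revealed 1 new [(3,2)] -> total=2
Click 3 (2,5) count=2: revealed 1 new [(2,5)] -> total=3
Click 4 (5,0) count=0: revealed 18 new [(0,0) (0,1) (0,2) (0,3) (1,0) (1,1) (1,2) (1,3) (1,4) (2,0) (2,1) (2,2) (3,0) (3,1) (4,0) (4,1) (5,0) (5,1)] -> total=21

Answer: #####.
#####.
###..#
###...
##....
##....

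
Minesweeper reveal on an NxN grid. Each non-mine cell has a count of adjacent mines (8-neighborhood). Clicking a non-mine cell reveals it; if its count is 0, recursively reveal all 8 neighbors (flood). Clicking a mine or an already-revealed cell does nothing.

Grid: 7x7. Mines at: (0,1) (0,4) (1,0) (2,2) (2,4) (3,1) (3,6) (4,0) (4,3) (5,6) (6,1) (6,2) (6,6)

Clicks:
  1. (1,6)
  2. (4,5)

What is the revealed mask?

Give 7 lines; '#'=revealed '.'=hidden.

Answer: .....##
.....##
.....##
.......
.....#.
.......
.......

Derivation:
Click 1 (1,6) count=0: revealed 6 new [(0,5) (0,6) (1,5) (1,6) (2,5) (2,6)] -> total=6
Click 2 (4,5) count=2: revealed 1 new [(4,5)] -> total=7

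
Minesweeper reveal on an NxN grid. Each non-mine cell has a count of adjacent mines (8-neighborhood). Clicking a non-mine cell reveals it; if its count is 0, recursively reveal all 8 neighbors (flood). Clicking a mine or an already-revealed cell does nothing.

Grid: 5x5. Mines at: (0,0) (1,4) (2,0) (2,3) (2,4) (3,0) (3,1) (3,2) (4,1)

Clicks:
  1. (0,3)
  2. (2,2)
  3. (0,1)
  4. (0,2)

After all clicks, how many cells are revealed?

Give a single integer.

Click 1 (0,3) count=1: revealed 1 new [(0,3)] -> total=1
Click 2 (2,2) count=3: revealed 1 new [(2,2)] -> total=2
Click 3 (0,1) count=1: revealed 1 new [(0,1)] -> total=3
Click 4 (0,2) count=0: revealed 4 new [(0,2) (1,1) (1,2) (1,3)] -> total=7

Answer: 7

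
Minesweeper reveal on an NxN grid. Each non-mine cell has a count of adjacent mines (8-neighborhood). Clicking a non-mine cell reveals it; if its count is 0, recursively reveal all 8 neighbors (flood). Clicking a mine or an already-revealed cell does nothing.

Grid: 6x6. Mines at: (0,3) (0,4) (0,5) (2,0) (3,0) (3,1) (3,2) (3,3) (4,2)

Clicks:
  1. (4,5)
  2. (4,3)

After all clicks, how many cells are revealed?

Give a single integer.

Click 1 (4,5) count=0: revealed 12 new [(1,4) (1,5) (2,4) (2,5) (3,4) (3,5) (4,3) (4,4) (4,5) (5,3) (5,4) (5,5)] -> total=12
Click 2 (4,3) count=3: revealed 0 new [(none)] -> total=12

Answer: 12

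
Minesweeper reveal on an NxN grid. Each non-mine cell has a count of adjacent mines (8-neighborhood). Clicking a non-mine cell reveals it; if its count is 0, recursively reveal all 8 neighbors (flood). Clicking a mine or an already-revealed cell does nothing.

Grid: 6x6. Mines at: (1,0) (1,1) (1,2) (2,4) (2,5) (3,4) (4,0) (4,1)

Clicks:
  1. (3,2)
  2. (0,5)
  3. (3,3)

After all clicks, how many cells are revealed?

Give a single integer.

Click 1 (3,2) count=1: revealed 1 new [(3,2)] -> total=1
Click 2 (0,5) count=0: revealed 6 new [(0,3) (0,4) (0,5) (1,3) (1,4) (1,5)] -> total=7
Click 3 (3,3) count=2: revealed 1 new [(3,3)] -> total=8

Answer: 8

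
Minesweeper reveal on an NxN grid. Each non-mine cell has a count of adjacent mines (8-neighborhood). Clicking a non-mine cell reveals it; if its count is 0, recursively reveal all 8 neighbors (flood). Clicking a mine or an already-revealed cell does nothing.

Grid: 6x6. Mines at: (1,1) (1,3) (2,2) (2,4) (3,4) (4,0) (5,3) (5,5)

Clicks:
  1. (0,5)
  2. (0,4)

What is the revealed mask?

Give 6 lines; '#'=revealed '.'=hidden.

Click 1 (0,5) count=0: revealed 4 new [(0,4) (0,5) (1,4) (1,5)] -> total=4
Click 2 (0,4) count=1: revealed 0 new [(none)] -> total=4

Answer: ....##
....##
......
......
......
......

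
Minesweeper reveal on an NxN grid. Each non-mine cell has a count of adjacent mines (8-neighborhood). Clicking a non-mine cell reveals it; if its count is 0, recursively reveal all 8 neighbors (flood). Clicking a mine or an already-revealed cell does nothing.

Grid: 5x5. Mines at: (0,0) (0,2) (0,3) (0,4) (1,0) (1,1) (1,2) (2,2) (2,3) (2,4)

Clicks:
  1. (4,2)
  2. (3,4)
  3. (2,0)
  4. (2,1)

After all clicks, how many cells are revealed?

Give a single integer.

Answer: 12

Derivation:
Click 1 (4,2) count=0: revealed 12 new [(2,0) (2,1) (3,0) (3,1) (3,2) (3,3) (3,4) (4,0) (4,1) (4,2) (4,3) (4,4)] -> total=12
Click 2 (3,4) count=2: revealed 0 new [(none)] -> total=12
Click 3 (2,0) count=2: revealed 0 new [(none)] -> total=12
Click 4 (2,1) count=4: revealed 0 new [(none)] -> total=12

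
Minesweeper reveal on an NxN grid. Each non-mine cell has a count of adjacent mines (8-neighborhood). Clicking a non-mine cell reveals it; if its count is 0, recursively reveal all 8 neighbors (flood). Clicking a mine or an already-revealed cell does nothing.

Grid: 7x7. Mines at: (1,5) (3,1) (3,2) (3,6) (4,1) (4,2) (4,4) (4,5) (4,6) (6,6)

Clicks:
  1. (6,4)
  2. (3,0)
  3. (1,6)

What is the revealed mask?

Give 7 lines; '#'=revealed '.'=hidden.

Answer: .......
......#
.......
#......
.......
######.
######.

Derivation:
Click 1 (6,4) count=0: revealed 12 new [(5,0) (5,1) (5,2) (5,3) (5,4) (5,5) (6,0) (6,1) (6,2) (6,3) (6,4) (6,5)] -> total=12
Click 2 (3,0) count=2: revealed 1 new [(3,0)] -> total=13
Click 3 (1,6) count=1: revealed 1 new [(1,6)] -> total=14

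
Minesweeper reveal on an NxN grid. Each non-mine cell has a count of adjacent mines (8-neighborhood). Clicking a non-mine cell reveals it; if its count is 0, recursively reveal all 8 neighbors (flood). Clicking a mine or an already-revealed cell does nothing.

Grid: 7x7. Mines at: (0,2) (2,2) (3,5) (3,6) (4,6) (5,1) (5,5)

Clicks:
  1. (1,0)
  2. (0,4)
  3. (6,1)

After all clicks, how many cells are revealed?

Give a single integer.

Click 1 (1,0) count=0: revealed 10 new [(0,0) (0,1) (1,0) (1,1) (2,0) (2,1) (3,0) (3,1) (4,0) (4,1)] -> total=10
Click 2 (0,4) count=0: revealed 12 new [(0,3) (0,4) (0,5) (0,6) (1,3) (1,4) (1,5) (1,6) (2,3) (2,4) (2,5) (2,6)] -> total=22
Click 3 (6,1) count=1: revealed 1 new [(6,1)] -> total=23

Answer: 23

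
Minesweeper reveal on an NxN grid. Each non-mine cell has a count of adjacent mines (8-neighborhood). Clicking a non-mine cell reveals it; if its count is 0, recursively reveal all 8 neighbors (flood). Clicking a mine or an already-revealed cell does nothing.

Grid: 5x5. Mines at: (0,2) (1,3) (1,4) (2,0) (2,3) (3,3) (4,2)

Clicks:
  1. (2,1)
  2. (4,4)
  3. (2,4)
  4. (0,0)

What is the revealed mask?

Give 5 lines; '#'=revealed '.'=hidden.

Click 1 (2,1) count=1: revealed 1 new [(2,1)] -> total=1
Click 2 (4,4) count=1: revealed 1 new [(4,4)] -> total=2
Click 3 (2,4) count=4: revealed 1 new [(2,4)] -> total=3
Click 4 (0,0) count=0: revealed 4 new [(0,0) (0,1) (1,0) (1,1)] -> total=7

Answer: ##...
##...
.#..#
.....
....#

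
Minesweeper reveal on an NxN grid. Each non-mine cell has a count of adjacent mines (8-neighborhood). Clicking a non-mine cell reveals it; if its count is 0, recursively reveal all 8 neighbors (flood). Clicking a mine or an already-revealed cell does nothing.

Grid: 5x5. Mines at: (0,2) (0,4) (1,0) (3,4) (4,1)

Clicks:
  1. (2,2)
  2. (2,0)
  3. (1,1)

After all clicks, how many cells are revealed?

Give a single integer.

Answer: 10

Derivation:
Click 1 (2,2) count=0: revealed 9 new [(1,1) (1,2) (1,3) (2,1) (2,2) (2,3) (3,1) (3,2) (3,3)] -> total=9
Click 2 (2,0) count=1: revealed 1 new [(2,0)] -> total=10
Click 3 (1,1) count=2: revealed 0 new [(none)] -> total=10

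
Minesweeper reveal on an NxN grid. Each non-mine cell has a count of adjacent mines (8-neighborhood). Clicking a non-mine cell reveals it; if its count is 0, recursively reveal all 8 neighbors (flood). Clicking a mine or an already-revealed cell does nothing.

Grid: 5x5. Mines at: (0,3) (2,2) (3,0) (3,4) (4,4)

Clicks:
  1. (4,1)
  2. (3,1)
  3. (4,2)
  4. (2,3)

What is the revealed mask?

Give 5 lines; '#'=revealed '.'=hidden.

Click 1 (4,1) count=1: revealed 1 new [(4,1)] -> total=1
Click 2 (3,1) count=2: revealed 1 new [(3,1)] -> total=2
Click 3 (4,2) count=0: revealed 4 new [(3,2) (3,3) (4,2) (4,3)] -> total=6
Click 4 (2,3) count=2: revealed 1 new [(2,3)] -> total=7

Answer: .....
.....
...#.
.###.
.###.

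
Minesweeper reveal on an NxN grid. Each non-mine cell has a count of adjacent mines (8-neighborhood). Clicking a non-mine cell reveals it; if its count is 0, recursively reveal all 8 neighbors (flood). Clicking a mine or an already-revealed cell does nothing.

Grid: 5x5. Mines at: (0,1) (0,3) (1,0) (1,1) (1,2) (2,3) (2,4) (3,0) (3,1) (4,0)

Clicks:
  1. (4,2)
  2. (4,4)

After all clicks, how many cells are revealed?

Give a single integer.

Click 1 (4,2) count=1: revealed 1 new [(4,2)] -> total=1
Click 2 (4,4) count=0: revealed 5 new [(3,2) (3,3) (3,4) (4,3) (4,4)] -> total=6

Answer: 6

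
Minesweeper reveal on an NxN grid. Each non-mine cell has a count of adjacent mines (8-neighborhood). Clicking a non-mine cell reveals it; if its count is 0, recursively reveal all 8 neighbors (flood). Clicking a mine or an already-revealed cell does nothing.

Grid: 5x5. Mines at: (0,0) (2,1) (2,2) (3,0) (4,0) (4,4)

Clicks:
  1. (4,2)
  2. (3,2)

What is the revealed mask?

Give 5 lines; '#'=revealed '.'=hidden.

Answer: .....
.....
.....
.###.
.###.

Derivation:
Click 1 (4,2) count=0: revealed 6 new [(3,1) (3,2) (3,3) (4,1) (4,2) (4,3)] -> total=6
Click 2 (3,2) count=2: revealed 0 new [(none)] -> total=6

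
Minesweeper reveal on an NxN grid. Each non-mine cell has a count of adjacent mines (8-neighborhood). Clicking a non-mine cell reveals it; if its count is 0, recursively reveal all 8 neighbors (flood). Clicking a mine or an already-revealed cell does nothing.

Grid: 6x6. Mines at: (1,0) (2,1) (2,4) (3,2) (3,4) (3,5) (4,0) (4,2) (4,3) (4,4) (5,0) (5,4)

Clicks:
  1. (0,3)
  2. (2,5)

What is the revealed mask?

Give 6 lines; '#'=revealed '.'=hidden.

Click 1 (0,3) count=0: revealed 10 new [(0,1) (0,2) (0,3) (0,4) (0,5) (1,1) (1,2) (1,3) (1,4) (1,5)] -> total=10
Click 2 (2,5) count=3: revealed 1 new [(2,5)] -> total=11

Answer: .#####
.#####
.....#
......
......
......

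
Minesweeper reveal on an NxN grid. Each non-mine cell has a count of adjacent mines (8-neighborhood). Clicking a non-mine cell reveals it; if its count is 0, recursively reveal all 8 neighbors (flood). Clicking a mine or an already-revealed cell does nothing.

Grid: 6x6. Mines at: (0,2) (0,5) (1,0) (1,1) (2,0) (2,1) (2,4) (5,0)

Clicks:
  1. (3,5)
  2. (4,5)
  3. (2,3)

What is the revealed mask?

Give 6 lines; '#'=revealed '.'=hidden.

Answer: ......
......
...#..
.#####
.#####
.#####

Derivation:
Click 1 (3,5) count=1: revealed 1 new [(3,5)] -> total=1
Click 2 (4,5) count=0: revealed 14 new [(3,1) (3,2) (3,3) (3,4) (4,1) (4,2) (4,3) (4,4) (4,5) (5,1) (5,2) (5,3) (5,4) (5,5)] -> total=15
Click 3 (2,3) count=1: revealed 1 new [(2,3)] -> total=16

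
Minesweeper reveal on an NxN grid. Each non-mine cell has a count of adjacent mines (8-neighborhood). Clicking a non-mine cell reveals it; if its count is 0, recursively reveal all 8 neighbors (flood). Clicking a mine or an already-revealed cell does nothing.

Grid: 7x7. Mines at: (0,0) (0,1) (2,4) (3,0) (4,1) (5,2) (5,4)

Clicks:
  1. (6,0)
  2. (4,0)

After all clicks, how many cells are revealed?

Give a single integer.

Click 1 (6,0) count=0: revealed 4 new [(5,0) (5,1) (6,0) (6,1)] -> total=4
Click 2 (4,0) count=2: revealed 1 new [(4,0)] -> total=5

Answer: 5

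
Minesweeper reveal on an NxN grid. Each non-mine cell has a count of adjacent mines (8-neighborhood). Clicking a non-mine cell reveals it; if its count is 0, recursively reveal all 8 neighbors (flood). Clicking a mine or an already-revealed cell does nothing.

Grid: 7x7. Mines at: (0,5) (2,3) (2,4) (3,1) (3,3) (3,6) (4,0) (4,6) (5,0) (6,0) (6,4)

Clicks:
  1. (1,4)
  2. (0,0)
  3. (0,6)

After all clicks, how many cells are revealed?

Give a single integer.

Click 1 (1,4) count=3: revealed 1 new [(1,4)] -> total=1
Click 2 (0,0) count=0: revealed 12 new [(0,0) (0,1) (0,2) (0,3) (0,4) (1,0) (1,1) (1,2) (1,3) (2,0) (2,1) (2,2)] -> total=13
Click 3 (0,6) count=1: revealed 1 new [(0,6)] -> total=14

Answer: 14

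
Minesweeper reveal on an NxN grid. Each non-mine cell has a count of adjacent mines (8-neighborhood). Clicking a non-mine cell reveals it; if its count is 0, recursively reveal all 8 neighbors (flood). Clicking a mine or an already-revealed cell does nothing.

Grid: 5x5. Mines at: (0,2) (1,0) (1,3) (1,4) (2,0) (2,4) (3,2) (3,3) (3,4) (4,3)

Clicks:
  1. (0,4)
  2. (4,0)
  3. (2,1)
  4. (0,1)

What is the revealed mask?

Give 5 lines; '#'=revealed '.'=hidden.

Click 1 (0,4) count=2: revealed 1 new [(0,4)] -> total=1
Click 2 (4,0) count=0: revealed 4 new [(3,0) (3,1) (4,0) (4,1)] -> total=5
Click 3 (2,1) count=3: revealed 1 new [(2,1)] -> total=6
Click 4 (0,1) count=2: revealed 1 new [(0,1)] -> total=7

Answer: .#..#
.....
.#...
##...
##...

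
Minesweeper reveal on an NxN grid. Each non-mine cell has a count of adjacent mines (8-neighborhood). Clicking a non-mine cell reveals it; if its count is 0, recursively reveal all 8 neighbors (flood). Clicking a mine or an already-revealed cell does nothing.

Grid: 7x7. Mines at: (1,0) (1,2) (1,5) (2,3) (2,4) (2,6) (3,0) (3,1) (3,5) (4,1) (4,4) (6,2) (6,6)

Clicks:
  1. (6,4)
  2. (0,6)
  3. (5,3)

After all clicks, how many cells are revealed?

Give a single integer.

Answer: 7

Derivation:
Click 1 (6,4) count=0: revealed 6 new [(5,3) (5,4) (5,5) (6,3) (6,4) (6,5)] -> total=6
Click 2 (0,6) count=1: revealed 1 new [(0,6)] -> total=7
Click 3 (5,3) count=2: revealed 0 new [(none)] -> total=7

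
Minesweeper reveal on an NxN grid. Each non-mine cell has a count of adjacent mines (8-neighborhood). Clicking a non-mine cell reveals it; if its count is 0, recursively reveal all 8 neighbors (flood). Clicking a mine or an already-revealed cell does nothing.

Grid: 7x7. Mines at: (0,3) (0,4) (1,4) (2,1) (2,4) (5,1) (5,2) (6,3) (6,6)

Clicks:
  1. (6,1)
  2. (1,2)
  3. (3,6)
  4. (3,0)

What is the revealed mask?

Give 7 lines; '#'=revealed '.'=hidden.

Click 1 (6,1) count=2: revealed 1 new [(6,1)] -> total=1
Click 2 (1,2) count=2: revealed 1 new [(1,2)] -> total=2
Click 3 (3,6) count=0: revealed 18 new [(0,5) (0,6) (1,5) (1,6) (2,5) (2,6) (3,3) (3,4) (3,5) (3,6) (4,3) (4,4) (4,5) (4,6) (5,3) (5,4) (5,5) (5,6)] -> total=20
Click 4 (3,0) count=1: revealed 1 new [(3,0)] -> total=21

Answer: .....##
..#..##
.....##
#..####
...####
...####
.#.....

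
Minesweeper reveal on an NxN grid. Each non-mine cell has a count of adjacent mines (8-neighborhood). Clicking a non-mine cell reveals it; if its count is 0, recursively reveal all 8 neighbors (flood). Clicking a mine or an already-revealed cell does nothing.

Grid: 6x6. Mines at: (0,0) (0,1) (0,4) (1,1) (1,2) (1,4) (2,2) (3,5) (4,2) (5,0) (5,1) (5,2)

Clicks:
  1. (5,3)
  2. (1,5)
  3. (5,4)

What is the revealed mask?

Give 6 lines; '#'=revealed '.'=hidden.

Click 1 (5,3) count=2: revealed 1 new [(5,3)] -> total=1
Click 2 (1,5) count=2: revealed 1 new [(1,5)] -> total=2
Click 3 (5,4) count=0: revealed 5 new [(4,3) (4,4) (4,5) (5,4) (5,5)] -> total=7

Answer: ......
.....#
......
......
...###
...###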